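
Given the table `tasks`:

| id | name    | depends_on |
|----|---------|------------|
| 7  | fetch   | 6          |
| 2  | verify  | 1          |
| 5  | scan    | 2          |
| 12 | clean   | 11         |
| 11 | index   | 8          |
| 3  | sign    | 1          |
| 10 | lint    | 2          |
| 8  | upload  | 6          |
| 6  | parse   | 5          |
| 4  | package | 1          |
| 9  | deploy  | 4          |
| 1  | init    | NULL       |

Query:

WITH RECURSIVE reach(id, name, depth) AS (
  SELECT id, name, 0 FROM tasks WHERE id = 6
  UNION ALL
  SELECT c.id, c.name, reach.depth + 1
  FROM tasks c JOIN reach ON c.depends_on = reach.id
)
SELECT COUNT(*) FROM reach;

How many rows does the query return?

5

Base: id=6 (parse) at depth 0.
Iteration 1: rows with depends_on in {6} -> fetch (id 7, depth 1), upload (id 8, depth 1).
Iteration 2: rows with depends_on in {7,8} -> index (id 11, depth 2).
Iteration 3: rows with depends_on in {11} -> clean (id 12, depth 3).
Iteration 4: no rows with depends_on in {12}; recursion stops.
Total rows emitted: 5.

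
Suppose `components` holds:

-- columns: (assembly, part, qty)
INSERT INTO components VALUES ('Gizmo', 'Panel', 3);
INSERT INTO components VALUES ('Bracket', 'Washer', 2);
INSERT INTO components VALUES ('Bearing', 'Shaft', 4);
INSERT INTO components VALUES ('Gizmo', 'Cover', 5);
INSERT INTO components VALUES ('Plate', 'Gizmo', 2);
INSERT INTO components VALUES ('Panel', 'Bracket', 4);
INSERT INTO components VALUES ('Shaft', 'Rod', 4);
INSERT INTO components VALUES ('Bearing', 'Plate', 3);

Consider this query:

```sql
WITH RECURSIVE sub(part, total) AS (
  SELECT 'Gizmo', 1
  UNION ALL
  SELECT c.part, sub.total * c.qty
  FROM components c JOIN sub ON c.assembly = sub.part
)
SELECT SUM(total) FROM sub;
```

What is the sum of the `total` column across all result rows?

45

Base: (Gizmo, total=1).
Iteration 1: components of {Gizmo} -> Cover = 1*5 = 5, Panel = 1*3 = 3.
Iteration 2: components of {Cover,Panel} -> Bracket = 3*4 = 12.
Iteration 3: components of {Bracket} -> Washer = 12*2 = 24.
Iteration 4: no further components; recursion stops.
SUM(total) = 1 + 3 + 5 + 12 + 24 = 45.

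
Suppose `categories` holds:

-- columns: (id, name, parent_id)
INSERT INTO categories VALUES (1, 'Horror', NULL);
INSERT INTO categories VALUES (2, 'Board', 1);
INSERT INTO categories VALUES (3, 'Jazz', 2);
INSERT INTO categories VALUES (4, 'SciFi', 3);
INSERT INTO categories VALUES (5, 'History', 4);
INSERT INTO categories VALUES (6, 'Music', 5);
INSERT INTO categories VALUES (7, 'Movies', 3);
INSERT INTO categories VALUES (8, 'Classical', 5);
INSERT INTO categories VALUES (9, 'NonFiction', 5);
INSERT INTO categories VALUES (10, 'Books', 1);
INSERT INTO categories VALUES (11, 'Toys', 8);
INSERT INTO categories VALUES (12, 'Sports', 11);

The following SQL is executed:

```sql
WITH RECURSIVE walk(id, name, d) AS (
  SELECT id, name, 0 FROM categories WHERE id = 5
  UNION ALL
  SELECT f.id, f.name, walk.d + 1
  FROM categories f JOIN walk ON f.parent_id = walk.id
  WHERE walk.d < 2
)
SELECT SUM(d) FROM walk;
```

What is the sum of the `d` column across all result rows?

Base: id=5 (History) at d 0.
Iteration 1: rows with parent_id in {5} -> Music (id 6, d 1), Classical (id 8, d 1), NonFiction (id 9, d 1).
Iteration 2: rows with parent_id in {6,8,9} -> Toys (id 11, d 2).
Iteration 3: d < 2 fails for all current rows; recursion stops.
SUM(d) = 0 + 1 + 1 + 1 + 2 = 5.

5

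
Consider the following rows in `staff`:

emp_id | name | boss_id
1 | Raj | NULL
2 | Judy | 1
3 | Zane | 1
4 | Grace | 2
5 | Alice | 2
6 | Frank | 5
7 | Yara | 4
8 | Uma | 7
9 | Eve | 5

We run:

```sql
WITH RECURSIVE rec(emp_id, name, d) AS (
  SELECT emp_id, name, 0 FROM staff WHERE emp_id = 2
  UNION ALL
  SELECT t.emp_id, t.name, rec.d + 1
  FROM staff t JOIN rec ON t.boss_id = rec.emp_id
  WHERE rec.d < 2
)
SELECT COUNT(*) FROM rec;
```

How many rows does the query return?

Base: emp_id=2 (Judy) at d 0.
Iteration 1: rows with boss_id in {2} -> Grace (id 4, d 1), Alice (id 5, d 1).
Iteration 2: rows with boss_id in {4,5} -> Frank (id 6, d 2), Yara (id 7, d 2), Eve (id 9, d 2).
Iteration 3: d < 2 fails for all current rows; recursion stops.
Total rows emitted: 6.

6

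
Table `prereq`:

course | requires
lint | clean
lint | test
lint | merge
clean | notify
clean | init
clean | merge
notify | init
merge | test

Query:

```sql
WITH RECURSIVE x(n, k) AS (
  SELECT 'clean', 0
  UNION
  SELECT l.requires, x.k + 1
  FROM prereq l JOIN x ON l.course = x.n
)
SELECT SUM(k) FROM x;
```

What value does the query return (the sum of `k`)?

7

Base: (clean, k=0).
Iteration 1: edges from {clean} -> (init, k=1), (merge, k=1), (notify, k=1).
Iteration 2: edges from {init,merge,notify} -> (init, k=2), (test, k=2).
Iteration 3: no outgoing edges from {init,test}; recursion stops.
SUM(k) = 0 + 1 + 1 + 1 + 2 + 2 = 7.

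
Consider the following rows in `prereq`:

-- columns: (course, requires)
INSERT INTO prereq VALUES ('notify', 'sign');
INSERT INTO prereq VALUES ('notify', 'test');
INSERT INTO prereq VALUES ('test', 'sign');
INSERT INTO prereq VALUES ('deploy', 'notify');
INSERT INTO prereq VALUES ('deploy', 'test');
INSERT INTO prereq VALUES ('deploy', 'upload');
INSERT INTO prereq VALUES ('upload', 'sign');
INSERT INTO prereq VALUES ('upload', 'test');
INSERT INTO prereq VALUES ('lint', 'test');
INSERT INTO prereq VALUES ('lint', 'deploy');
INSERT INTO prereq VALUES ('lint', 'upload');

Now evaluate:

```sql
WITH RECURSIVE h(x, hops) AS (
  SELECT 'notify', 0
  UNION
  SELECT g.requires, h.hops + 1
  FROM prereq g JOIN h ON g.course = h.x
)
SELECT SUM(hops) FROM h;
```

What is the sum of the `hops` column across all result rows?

Base: (notify, hops=0).
Iteration 1: edges from {notify} -> (sign, hops=1), (test, hops=1).
Iteration 2: edges from {sign,test} -> (sign, hops=2).
Iteration 3: no outgoing edges from {sign}; recursion stops.
SUM(hops) = 0 + 1 + 1 + 2 = 4.

4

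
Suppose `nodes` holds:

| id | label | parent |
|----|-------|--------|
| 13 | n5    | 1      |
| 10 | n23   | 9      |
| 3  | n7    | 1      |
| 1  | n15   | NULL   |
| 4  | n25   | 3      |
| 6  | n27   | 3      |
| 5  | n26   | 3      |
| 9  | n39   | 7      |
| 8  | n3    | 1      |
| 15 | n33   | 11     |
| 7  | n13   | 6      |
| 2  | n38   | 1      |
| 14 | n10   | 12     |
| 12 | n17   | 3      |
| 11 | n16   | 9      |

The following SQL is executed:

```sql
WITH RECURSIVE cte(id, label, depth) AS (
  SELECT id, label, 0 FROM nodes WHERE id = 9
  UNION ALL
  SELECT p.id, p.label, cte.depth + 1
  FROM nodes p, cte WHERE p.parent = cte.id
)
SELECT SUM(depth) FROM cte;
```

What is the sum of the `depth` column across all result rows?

Base: id=9 (n39) at depth 0.
Iteration 1: rows with parent in {9} -> n23 (id 10, depth 1), n16 (id 11, depth 1).
Iteration 2: rows with parent in {10,11} -> n33 (id 15, depth 2).
Iteration 3: no rows with parent in {15}; recursion stops.
SUM(depth) = 0 + 1 + 1 + 2 = 4.

4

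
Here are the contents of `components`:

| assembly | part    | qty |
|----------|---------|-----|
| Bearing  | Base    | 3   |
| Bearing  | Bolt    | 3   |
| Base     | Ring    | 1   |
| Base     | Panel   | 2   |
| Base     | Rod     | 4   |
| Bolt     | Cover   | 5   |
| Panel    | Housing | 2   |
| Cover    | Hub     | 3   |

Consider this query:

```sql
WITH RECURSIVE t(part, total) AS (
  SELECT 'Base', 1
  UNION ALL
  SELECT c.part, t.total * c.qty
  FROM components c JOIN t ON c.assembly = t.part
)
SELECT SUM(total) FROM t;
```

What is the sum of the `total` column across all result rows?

12

Base: (Base, total=1).
Iteration 1: components of {Base} -> Panel = 1*2 = 2, Ring = 1*1 = 1, Rod = 1*4 = 4.
Iteration 2: components of {Panel,Ring,Rod} -> Housing = 2*2 = 4.
Iteration 3: no further components; recursion stops.
SUM(total) = 1 + 1 + 2 + 4 + 4 = 12.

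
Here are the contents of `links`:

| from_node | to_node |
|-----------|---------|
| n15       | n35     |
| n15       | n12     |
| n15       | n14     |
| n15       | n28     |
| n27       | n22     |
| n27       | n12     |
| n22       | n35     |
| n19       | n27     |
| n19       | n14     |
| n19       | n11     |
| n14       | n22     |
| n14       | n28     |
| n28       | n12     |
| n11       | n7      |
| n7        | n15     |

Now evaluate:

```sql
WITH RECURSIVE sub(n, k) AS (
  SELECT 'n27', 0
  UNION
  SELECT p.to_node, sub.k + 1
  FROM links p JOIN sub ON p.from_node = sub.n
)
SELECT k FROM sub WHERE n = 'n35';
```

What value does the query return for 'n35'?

Base: (n27, k=0).
Iteration 1: edges from {n27} -> (n12, k=1), (n22, k=1).
Iteration 2: edges from {n12,n22} -> (n35, k=2).
Iteration 3: no outgoing edges from {n35}; recursion stops.

2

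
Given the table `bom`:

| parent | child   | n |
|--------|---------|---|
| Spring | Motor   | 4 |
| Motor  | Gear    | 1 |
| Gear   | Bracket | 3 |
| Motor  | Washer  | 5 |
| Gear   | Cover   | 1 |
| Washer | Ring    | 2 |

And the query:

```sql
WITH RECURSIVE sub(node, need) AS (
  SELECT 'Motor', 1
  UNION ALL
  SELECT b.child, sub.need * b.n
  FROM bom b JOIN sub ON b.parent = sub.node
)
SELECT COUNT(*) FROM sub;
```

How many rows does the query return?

6

Base: (Motor, need=1).
Iteration 1: components of {Motor} -> Gear = 1*1 = 1, Washer = 1*5 = 5.
Iteration 2: components of {Gear,Washer} -> Bracket = 1*3 = 3, Cover = 1*1 = 1, Ring = 5*2 = 10.
Iteration 3: no further components; recursion stops.
Total rows emitted: 6.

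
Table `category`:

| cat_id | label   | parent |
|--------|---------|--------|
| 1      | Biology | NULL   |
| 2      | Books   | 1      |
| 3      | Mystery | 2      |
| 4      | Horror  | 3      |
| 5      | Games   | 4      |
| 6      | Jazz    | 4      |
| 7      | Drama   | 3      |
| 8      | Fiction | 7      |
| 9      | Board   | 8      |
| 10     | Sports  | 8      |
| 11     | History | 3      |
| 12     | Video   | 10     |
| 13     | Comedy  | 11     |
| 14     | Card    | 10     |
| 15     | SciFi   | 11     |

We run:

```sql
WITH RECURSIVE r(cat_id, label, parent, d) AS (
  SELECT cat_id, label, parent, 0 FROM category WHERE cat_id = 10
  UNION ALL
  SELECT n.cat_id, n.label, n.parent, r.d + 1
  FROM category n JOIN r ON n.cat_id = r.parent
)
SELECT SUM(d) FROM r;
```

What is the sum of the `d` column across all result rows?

Base: cat_id=10 (Sports), parent=8, d 0.
Iteration 1: join on cat_id=8 -> Fiction (id 8, parent=7, d 1).
Iteration 2: join on cat_id=7 -> Drama (id 7, parent=3, d 2).
Iteration 3: join on cat_id=3 -> Mystery (id 3, parent=2, d 3).
Iteration 4: join on cat_id=2 -> Books (id 2, parent=1, d 4).
Iteration 5: join on cat_id=1 -> Biology (id 1, parent=NULL, d 5).
Iteration 6: parent is NULL; no match; recursion stops.
SUM(d) = 0 + 1 + 2 + 3 + 4 + 5 = 15.

15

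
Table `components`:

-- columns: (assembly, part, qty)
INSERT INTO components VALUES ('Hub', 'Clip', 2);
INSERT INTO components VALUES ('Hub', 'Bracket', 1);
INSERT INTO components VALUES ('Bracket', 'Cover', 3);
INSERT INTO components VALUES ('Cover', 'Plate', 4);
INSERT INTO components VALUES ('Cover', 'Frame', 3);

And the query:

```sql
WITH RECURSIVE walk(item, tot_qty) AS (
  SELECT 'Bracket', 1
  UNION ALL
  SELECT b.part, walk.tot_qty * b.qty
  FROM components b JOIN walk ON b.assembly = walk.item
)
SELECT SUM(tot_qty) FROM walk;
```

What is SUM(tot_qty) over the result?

Base: (Bracket, tot_qty=1).
Iteration 1: components of {Bracket} -> Cover = 1*3 = 3.
Iteration 2: components of {Cover} -> Frame = 3*3 = 9, Plate = 3*4 = 12.
Iteration 3: no further components; recursion stops.
SUM(tot_qty) = 1 + 3 + 9 + 12 = 25.

25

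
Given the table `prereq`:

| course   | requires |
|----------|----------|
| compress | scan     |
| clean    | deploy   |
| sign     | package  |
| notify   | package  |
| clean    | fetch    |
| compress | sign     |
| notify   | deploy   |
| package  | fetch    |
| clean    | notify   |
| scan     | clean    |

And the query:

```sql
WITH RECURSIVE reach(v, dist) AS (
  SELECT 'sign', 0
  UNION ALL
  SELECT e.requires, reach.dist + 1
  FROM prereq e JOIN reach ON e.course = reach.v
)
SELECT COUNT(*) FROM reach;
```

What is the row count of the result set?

3

Base: (sign, dist=0).
Iteration 1: edges from {sign} -> (package, dist=1).
Iteration 2: edges from {package} -> (fetch, dist=2).
Iteration 3: no outgoing edges from {fetch}; recursion stops.
Total rows emitted: 3.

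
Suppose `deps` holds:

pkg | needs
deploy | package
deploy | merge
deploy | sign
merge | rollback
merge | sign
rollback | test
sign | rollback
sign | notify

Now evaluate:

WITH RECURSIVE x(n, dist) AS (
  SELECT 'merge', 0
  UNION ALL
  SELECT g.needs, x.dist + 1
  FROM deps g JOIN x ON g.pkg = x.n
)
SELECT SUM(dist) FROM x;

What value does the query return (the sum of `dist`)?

11

Base: (merge, dist=0).
Iteration 1: edges from {merge} -> (rollback, dist=1), (sign, dist=1).
Iteration 2: edges from {rollback,sign} -> (notify, dist=2), (rollback, dist=2), (test, dist=2).
Iteration 3: edges from {notify,rollback,test} -> (test, dist=3).
Iteration 4: no outgoing edges from {test}; recursion stops.
SUM(dist) = 0 + 1 + 1 + 2 + 2 + 2 + 3 = 11.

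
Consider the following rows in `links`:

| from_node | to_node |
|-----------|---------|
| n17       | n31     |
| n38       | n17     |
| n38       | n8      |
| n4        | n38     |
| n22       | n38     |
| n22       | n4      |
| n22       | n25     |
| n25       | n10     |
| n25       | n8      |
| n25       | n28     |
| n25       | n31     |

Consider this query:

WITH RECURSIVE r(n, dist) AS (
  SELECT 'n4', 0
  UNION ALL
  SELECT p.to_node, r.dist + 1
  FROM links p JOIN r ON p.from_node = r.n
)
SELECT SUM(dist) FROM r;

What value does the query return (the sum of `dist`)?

8

Base: (n4, dist=0).
Iteration 1: edges from {n4} -> (n38, dist=1).
Iteration 2: edges from {n38} -> (n17, dist=2), (n8, dist=2).
Iteration 3: edges from {n17,n8} -> (n31, dist=3).
Iteration 4: no outgoing edges from {n31}; recursion stops.
SUM(dist) = 0 + 1 + 2 + 2 + 3 = 8.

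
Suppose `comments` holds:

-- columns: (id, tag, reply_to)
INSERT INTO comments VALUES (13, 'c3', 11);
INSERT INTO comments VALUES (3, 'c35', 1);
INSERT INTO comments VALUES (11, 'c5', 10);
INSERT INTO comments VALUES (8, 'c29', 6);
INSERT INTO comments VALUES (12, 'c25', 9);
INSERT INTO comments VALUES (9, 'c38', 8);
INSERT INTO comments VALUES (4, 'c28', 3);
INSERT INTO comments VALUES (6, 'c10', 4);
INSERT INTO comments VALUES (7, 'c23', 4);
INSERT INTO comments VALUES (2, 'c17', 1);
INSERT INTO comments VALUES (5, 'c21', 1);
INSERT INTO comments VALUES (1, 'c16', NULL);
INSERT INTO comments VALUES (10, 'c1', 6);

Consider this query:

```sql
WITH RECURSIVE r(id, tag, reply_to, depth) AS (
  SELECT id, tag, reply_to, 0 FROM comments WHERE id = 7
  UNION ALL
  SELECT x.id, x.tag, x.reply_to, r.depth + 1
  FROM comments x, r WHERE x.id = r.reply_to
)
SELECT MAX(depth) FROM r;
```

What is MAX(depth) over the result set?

3

Base: id=7 (c23), reply_to=4, depth 0.
Iteration 1: join on id=4 -> c28 (id 4, reply_to=3, depth 1).
Iteration 2: join on id=3 -> c35 (id 3, reply_to=1, depth 2).
Iteration 3: join on id=1 -> c16 (id 1, reply_to=NULL, depth 3).
Iteration 4: reply_to is NULL; no match; recursion stops.
depth values: 0, 1, 2, 3; the maximum is 3.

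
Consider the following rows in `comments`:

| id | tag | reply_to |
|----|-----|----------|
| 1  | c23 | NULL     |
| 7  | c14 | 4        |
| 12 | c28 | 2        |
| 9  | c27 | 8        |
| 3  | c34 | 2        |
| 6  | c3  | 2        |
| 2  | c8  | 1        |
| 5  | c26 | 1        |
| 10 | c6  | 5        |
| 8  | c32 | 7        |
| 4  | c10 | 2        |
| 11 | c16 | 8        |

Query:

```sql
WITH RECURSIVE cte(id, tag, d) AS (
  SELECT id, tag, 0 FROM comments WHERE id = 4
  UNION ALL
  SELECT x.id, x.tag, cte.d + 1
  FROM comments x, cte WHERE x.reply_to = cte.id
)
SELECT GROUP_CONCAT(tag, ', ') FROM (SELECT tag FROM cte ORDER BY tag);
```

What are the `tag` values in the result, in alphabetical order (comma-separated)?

c10, c14, c16, c27, c32

Base: id=4 (c10) at d 0.
Iteration 1: rows with reply_to in {4} -> c14 (id 7, d 1).
Iteration 2: rows with reply_to in {7} -> c32 (id 8, d 2).
Iteration 3: rows with reply_to in {8} -> c27 (id 9, d 3), c16 (id 11, d 3).
Iteration 4: no rows with reply_to in {9,11}; recursion stops.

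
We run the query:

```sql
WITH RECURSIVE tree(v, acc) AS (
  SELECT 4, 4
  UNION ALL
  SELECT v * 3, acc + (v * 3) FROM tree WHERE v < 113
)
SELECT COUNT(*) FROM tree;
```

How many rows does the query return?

5

Base: v=4, acc=4.
Iteration 1: 4 < 113 holds -> v = 4 * 3 = 12, acc = 4 + 12 = 16.
Iteration 2: 12 < 113 holds -> v = 12 * 3 = 36, acc = 16 + 36 = 52.
Iteration 3: 36 < 113 holds -> v = 36 * 3 = 108, acc = 52 + 108 = 160.
Iteration 4: 108 < 113 holds -> v = 108 * 3 = 324, acc = 160 + 324 = 484.
Iteration 5: 324 < 113 fails; recursion stops.
Total rows emitted: 5.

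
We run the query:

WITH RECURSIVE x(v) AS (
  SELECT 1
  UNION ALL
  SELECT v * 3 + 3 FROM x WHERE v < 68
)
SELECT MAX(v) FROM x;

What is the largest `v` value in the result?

Base: v=1.
Iteration 1: 1 < 68 holds -> v = 1 * 3 + 3 = 6.
Iteration 2: 6 < 68 holds -> v = 6 * 3 + 3 = 21.
Iteration 3: 21 < 68 holds -> v = 21 * 3 + 3 = 66.
Iteration 4: 66 < 68 holds -> v = 66 * 3 + 3 = 201.
Iteration 5: 201 < 68 fails; recursion stops.
v values: 1, 6, 21, 66, 201; the maximum is 201.

201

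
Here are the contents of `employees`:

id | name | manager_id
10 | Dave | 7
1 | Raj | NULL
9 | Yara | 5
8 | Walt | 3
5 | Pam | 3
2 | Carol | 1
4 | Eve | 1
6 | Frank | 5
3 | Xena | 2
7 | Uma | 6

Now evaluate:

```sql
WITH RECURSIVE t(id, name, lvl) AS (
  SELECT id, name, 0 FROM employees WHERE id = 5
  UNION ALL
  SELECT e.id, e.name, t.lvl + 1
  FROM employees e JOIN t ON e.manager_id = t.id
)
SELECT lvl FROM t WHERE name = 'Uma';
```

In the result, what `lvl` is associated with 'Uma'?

2

Base: id=5 (Pam) at lvl 0.
Iteration 1: rows with manager_id in {5} -> Frank (id 6, lvl 1), Yara (id 9, lvl 1).
Iteration 2: rows with manager_id in {6,9} -> Uma (id 7, lvl 2).
Iteration 3: rows with manager_id in {7} -> Dave (id 10, lvl 3).
Iteration 4: no rows with manager_id in {10}; recursion stops.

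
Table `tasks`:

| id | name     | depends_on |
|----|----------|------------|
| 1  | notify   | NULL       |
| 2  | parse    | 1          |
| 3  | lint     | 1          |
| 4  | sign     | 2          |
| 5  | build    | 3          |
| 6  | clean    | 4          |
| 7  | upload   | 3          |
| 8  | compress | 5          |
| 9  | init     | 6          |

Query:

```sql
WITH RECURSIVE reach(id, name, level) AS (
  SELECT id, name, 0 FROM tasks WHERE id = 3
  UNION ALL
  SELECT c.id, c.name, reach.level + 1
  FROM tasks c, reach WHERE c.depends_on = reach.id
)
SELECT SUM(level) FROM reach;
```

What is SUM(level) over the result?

Base: id=3 (lint) at level 0.
Iteration 1: rows with depends_on in {3} -> build (id 5, level 1), upload (id 7, level 1).
Iteration 2: rows with depends_on in {5,7} -> compress (id 8, level 2).
Iteration 3: no rows with depends_on in {8}; recursion stops.
SUM(level) = 0 + 1 + 1 + 2 = 4.

4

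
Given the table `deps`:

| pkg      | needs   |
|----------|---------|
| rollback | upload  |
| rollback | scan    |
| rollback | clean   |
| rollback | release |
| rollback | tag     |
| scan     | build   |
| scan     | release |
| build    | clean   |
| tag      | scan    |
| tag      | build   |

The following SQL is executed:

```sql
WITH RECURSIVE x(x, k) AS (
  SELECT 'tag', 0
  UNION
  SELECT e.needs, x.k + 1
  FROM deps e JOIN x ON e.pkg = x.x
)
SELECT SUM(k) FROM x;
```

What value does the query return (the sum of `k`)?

Base: (tag, k=0).
Iteration 1: edges from {tag} -> (build, k=1), (scan, k=1).
Iteration 2: edges from {build,scan} -> (build, k=2), (clean, k=2), (release, k=2).
Iteration 3: edges from {build,clean,release} -> (clean, k=3).
Iteration 4: no outgoing edges from {clean}; recursion stops.
SUM(k) = 0 + 1 + 1 + 2 + 2 + 2 + 3 = 11.

11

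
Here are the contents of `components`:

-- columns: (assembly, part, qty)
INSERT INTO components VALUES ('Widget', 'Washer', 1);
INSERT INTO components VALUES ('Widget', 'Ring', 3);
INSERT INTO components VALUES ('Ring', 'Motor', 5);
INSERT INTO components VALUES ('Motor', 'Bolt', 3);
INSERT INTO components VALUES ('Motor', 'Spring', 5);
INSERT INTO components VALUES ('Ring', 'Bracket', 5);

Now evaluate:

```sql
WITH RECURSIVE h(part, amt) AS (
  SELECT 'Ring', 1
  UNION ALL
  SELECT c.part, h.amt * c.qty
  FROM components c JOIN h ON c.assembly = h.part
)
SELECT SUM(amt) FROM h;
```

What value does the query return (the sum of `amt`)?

51

Base: (Ring, amt=1).
Iteration 1: components of {Ring} -> Bracket = 1*5 = 5, Motor = 1*5 = 5.
Iteration 2: components of {Bracket,Motor} -> Bolt = 5*3 = 15, Spring = 5*5 = 25.
Iteration 3: no further components; recursion stops.
SUM(amt) = 1 + 5 + 5 + 15 + 25 = 51.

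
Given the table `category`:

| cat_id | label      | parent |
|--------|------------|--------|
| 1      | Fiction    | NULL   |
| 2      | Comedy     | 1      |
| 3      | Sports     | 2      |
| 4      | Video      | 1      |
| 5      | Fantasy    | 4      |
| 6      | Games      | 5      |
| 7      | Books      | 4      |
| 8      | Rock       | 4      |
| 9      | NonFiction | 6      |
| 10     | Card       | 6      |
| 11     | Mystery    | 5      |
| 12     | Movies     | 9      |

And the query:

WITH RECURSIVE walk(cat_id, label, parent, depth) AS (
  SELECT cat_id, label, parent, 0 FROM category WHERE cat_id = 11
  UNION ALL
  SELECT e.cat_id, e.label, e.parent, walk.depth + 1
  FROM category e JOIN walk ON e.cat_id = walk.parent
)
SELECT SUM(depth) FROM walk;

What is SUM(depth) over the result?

6

Base: cat_id=11 (Mystery), parent=5, depth 0.
Iteration 1: join on cat_id=5 -> Fantasy (id 5, parent=4, depth 1).
Iteration 2: join on cat_id=4 -> Video (id 4, parent=1, depth 2).
Iteration 3: join on cat_id=1 -> Fiction (id 1, parent=NULL, depth 3).
Iteration 4: parent is NULL; no match; recursion stops.
SUM(depth) = 0 + 1 + 2 + 3 = 6.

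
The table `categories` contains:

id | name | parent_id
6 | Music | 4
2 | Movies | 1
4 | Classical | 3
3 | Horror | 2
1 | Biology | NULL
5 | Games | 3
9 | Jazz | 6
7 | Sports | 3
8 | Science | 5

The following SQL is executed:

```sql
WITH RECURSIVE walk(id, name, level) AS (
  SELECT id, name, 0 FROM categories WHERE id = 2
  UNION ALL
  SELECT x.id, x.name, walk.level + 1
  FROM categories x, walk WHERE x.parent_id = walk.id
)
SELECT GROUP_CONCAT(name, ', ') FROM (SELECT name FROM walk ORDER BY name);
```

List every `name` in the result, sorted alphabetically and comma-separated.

Classical, Games, Horror, Jazz, Movies, Music, Science, Sports

Base: id=2 (Movies) at level 0.
Iteration 1: rows with parent_id in {2} -> Horror (id 3, level 1).
Iteration 2: rows with parent_id in {3} -> Classical (id 4, level 2), Games (id 5, level 2), Sports (id 7, level 2).
Iteration 3: rows with parent_id in {4,5,7} -> Music (id 6, level 3), Science (id 8, level 3).
Iteration 4: rows with parent_id in {6,8} -> Jazz (id 9, level 4).
Iteration 5: no rows with parent_id in {9}; recursion stops.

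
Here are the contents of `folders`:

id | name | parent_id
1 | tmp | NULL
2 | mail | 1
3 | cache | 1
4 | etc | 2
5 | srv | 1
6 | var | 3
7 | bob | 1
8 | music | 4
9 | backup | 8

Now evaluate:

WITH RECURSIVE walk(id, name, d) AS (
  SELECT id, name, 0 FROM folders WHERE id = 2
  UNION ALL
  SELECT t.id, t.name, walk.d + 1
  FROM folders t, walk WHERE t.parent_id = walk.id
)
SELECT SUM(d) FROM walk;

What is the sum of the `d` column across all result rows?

Base: id=2 (mail) at d 0.
Iteration 1: rows with parent_id in {2} -> etc (id 4, d 1).
Iteration 2: rows with parent_id in {4} -> music (id 8, d 2).
Iteration 3: rows with parent_id in {8} -> backup (id 9, d 3).
Iteration 4: no rows with parent_id in {9}; recursion stops.
SUM(d) = 0 + 1 + 2 + 3 = 6.

6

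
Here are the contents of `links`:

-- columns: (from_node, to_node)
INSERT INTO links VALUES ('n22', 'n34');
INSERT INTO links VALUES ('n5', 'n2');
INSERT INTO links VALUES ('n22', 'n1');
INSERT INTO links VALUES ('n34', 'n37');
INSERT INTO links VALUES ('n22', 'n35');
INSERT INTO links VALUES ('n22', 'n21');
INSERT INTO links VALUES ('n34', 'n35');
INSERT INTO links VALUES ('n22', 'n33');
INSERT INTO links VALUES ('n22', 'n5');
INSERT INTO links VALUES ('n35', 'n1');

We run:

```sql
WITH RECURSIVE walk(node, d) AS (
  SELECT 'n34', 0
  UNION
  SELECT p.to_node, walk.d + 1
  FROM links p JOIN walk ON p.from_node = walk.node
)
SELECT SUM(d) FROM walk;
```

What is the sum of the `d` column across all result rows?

4

Base: (n34, d=0).
Iteration 1: edges from {n34} -> (n35, d=1), (n37, d=1).
Iteration 2: edges from {n35,n37} -> (n1, d=2).
Iteration 3: no outgoing edges from {n1}; recursion stops.
SUM(d) = 0 + 1 + 1 + 2 = 4.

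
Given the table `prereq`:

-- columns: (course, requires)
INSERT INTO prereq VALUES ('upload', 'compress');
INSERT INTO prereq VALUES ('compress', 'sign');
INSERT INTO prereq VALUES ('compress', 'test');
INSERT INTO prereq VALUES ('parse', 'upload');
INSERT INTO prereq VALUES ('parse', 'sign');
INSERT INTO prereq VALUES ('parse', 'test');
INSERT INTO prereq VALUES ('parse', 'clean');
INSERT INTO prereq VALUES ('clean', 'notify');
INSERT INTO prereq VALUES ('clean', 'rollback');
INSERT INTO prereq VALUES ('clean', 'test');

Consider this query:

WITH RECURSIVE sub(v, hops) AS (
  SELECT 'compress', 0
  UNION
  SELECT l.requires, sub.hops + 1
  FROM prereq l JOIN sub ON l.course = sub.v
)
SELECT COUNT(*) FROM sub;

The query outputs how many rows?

3

Base: (compress, hops=0).
Iteration 1: edges from {compress} -> (sign, hops=1), (test, hops=1).
Iteration 2: no outgoing edges from {sign,test}; recursion stops.
Total rows emitted: 3.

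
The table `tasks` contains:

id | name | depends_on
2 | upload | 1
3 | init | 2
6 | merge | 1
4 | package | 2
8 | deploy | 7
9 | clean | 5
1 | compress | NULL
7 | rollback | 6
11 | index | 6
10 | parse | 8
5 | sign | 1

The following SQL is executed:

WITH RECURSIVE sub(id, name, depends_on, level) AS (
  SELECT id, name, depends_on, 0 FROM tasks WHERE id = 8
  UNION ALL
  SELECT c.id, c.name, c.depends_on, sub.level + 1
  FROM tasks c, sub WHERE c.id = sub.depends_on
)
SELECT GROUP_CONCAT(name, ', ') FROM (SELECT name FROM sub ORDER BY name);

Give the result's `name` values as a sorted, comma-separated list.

Base: id=8 (deploy), depends_on=7, level 0.
Iteration 1: join on id=7 -> rollback (id 7, depends_on=6, level 1).
Iteration 2: join on id=6 -> merge (id 6, depends_on=1, level 2).
Iteration 3: join on id=1 -> compress (id 1, depends_on=NULL, level 3).
Iteration 4: depends_on is NULL; no match; recursion stops.

compress, deploy, merge, rollback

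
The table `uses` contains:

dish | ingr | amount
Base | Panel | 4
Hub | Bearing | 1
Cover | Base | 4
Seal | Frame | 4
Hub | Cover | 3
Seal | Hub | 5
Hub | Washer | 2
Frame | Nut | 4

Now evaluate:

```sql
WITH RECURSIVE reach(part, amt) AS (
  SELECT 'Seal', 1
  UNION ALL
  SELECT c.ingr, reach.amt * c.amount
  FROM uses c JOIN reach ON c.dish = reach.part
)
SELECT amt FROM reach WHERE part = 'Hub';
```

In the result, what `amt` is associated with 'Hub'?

Base: (Seal, amt=1).
Iteration 1: components of {Seal} -> Frame = 1*4 = 4, Hub = 1*5 = 5.
Iteration 2: components of {Frame,Hub} -> Bearing = 5*1 = 5, Cover = 5*3 = 15, Nut = 4*4 = 16, Washer = 5*2 = 10.
Iteration 3: components of {Bearing,Cover,Nut,Washer} -> Base = 15*4 = 60.
Iteration 4: components of {Base} -> Panel = 60*4 = 240.
Iteration 5: no further components; recursion stops.

5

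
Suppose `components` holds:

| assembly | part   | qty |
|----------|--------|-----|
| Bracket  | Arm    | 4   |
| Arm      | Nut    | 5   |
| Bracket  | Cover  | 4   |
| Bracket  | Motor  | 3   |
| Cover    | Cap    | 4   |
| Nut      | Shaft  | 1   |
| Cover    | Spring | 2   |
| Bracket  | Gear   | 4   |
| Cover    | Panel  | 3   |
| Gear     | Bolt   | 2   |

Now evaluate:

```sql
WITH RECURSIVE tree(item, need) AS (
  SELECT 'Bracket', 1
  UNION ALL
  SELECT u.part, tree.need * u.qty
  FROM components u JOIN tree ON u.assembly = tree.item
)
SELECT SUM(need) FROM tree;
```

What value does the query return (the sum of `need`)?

100

Base: (Bracket, need=1).
Iteration 1: components of {Bracket} -> Arm = 1*4 = 4, Cover = 1*4 = 4, Gear = 1*4 = 4, Motor = 1*3 = 3.
Iteration 2: components of {Arm,Cover,Gear,Motor} -> Bolt = 4*2 = 8, Cap = 4*4 = 16, Nut = 4*5 = 20, Panel = 4*3 = 12, Spring = 4*2 = 8.
Iteration 3: components of {Bolt,Cap,Nut,Panel,Spring} -> Shaft = 20*1 = 20.
Iteration 4: no further components; recursion stops.
SUM(need) = 1 + 4 + 4 + 3 + 4 + 20 + 16 + 8 + 12 + 8 + 20 = 100.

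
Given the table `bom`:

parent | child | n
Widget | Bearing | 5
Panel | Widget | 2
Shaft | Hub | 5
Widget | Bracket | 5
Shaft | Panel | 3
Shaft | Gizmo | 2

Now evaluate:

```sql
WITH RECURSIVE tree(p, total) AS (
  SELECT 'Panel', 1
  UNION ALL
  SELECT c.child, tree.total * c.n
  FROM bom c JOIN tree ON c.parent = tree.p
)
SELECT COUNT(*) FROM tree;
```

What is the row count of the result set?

4

Base: (Panel, total=1).
Iteration 1: components of {Panel} -> Widget = 1*2 = 2.
Iteration 2: components of {Widget} -> Bearing = 2*5 = 10, Bracket = 2*5 = 10.
Iteration 3: no further components; recursion stops.
Total rows emitted: 4.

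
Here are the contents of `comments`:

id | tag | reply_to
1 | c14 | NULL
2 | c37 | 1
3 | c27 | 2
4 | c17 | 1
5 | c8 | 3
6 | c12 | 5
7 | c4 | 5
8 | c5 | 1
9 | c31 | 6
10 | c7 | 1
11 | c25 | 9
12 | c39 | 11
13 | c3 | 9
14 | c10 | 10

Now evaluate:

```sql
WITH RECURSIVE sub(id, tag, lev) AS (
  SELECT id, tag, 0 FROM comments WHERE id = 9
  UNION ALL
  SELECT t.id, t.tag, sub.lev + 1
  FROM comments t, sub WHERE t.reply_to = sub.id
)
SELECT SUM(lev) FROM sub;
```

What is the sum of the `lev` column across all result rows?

Base: id=9 (c31) at lev 0.
Iteration 1: rows with reply_to in {9} -> c25 (id 11, lev 1), c3 (id 13, lev 1).
Iteration 2: rows with reply_to in {11,13} -> c39 (id 12, lev 2).
Iteration 3: no rows with reply_to in {12}; recursion stops.
SUM(lev) = 0 + 1 + 1 + 2 = 4.

4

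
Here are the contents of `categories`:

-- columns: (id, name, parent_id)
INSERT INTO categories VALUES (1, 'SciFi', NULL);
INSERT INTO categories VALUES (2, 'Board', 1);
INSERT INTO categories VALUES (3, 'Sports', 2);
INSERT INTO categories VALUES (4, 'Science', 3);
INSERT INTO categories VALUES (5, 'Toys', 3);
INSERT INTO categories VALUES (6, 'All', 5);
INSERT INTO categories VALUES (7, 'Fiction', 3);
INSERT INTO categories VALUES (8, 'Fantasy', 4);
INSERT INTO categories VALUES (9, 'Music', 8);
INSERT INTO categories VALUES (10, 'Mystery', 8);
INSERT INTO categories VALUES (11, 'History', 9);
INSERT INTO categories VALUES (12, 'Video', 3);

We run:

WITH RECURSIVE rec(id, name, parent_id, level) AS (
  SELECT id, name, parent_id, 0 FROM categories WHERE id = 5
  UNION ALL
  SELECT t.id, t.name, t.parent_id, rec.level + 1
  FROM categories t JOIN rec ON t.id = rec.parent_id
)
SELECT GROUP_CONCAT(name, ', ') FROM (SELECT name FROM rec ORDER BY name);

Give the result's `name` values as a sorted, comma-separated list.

Board, SciFi, Sports, Toys

Base: id=5 (Toys), parent_id=3, level 0.
Iteration 1: join on id=3 -> Sports (id 3, parent_id=2, level 1).
Iteration 2: join on id=2 -> Board (id 2, parent_id=1, level 2).
Iteration 3: join on id=1 -> SciFi (id 1, parent_id=NULL, level 3).
Iteration 4: parent_id is NULL; no match; recursion stops.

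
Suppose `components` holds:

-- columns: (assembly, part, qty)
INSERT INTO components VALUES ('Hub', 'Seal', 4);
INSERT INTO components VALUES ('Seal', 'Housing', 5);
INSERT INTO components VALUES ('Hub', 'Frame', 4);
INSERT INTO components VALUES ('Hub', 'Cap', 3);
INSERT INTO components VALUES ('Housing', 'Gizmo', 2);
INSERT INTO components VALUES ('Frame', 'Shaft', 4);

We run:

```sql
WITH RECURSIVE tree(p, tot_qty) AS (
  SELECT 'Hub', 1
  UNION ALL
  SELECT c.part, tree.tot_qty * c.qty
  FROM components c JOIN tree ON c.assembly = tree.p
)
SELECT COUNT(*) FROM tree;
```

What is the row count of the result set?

Base: (Hub, tot_qty=1).
Iteration 1: components of {Hub} -> Cap = 1*3 = 3, Frame = 1*4 = 4, Seal = 1*4 = 4.
Iteration 2: components of {Cap,Frame,Seal} -> Housing = 4*5 = 20, Shaft = 4*4 = 16.
Iteration 3: components of {Housing,Shaft} -> Gizmo = 20*2 = 40.
Iteration 4: no further components; recursion stops.
Total rows emitted: 7.

7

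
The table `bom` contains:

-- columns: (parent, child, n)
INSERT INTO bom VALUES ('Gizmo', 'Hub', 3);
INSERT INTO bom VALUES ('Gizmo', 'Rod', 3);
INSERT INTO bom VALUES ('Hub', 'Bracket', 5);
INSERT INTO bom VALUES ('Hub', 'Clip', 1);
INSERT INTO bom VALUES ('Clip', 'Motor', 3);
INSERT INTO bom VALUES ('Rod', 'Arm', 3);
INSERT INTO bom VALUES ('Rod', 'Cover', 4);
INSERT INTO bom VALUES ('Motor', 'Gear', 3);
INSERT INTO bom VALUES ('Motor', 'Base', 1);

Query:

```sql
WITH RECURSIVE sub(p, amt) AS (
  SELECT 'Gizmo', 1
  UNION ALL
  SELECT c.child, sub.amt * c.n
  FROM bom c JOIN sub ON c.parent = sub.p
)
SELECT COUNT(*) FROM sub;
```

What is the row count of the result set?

Base: (Gizmo, amt=1).
Iteration 1: components of {Gizmo} -> Hub = 1*3 = 3, Rod = 1*3 = 3.
Iteration 2: components of {Hub,Rod} -> Arm = 3*3 = 9, Bracket = 3*5 = 15, Clip = 3*1 = 3, Cover = 3*4 = 12.
Iteration 3: components of {Arm,Bracket,Clip,Cover} -> Motor = 3*3 = 9.
Iteration 4: components of {Motor} -> Base = 9*1 = 9, Gear = 9*3 = 27.
Iteration 5: no further components; recursion stops.
Total rows emitted: 10.

10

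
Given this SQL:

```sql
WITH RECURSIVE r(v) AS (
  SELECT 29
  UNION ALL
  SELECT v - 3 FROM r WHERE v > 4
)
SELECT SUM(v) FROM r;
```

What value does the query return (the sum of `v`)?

155

Base: v=29.
Iteration 1: 29 > 4 holds -> v = 29 - 3 = 26.
Iteration 2: 26 > 4 holds -> v = 26 - 3 = 23.
Iteration 3: 23 > 4 holds -> v = 23 - 3 = 20.
Iteration 4: 20 > 4 holds -> v = 20 - 3 = 17.
Iteration 5: 17 > 4 holds -> v = 17 - 3 = 14.
Iteration 6: 14 > 4 holds -> v = 14 - 3 = 11.
Iteration 7: 11 > 4 holds -> v = 11 - 3 = 8.
Iteration 8: 8 > 4 holds -> v = 8 - 3 = 5.
Iteration 9: 5 > 4 holds -> v = 5 - 3 = 2.
Iteration 10: 2 > 4 fails; recursion stops.
SUM(v) = 29 + 26 + 23 + 20 + 17 + 14 + 11 + 8 + 5 + 2 = 155.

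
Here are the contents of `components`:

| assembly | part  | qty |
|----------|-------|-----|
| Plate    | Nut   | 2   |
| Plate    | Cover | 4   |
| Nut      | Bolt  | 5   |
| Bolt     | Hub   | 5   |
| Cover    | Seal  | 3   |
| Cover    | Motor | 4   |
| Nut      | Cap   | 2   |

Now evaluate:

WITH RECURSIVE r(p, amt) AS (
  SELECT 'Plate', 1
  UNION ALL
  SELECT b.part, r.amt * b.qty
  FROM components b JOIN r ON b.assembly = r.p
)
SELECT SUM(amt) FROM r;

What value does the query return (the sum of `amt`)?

99

Base: (Plate, amt=1).
Iteration 1: components of {Plate} -> Cover = 1*4 = 4, Nut = 1*2 = 2.
Iteration 2: components of {Cover,Nut} -> Bolt = 2*5 = 10, Cap = 2*2 = 4, Motor = 4*4 = 16, Seal = 4*3 = 12.
Iteration 3: components of {Bolt,Cap,Motor,Seal} -> Hub = 10*5 = 50.
Iteration 4: no further components; recursion stops.
SUM(amt) = 1 + 2 + 4 + 10 + 4 + 12 + 16 + 50 = 99.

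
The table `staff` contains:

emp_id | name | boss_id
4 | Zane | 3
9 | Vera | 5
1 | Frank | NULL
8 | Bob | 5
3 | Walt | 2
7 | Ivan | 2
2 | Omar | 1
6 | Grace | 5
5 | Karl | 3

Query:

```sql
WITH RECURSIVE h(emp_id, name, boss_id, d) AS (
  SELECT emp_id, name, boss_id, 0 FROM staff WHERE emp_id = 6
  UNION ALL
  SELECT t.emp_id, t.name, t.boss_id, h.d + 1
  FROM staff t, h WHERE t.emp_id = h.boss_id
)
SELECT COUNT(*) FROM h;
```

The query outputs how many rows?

5

Base: emp_id=6 (Grace), boss_id=5, d 0.
Iteration 1: join on emp_id=5 -> Karl (id 5, boss_id=3, d 1).
Iteration 2: join on emp_id=3 -> Walt (id 3, boss_id=2, d 2).
Iteration 3: join on emp_id=2 -> Omar (id 2, boss_id=1, d 3).
Iteration 4: join on emp_id=1 -> Frank (id 1, boss_id=NULL, d 4).
Iteration 5: boss_id is NULL; no match; recursion stops.
Total rows emitted: 5.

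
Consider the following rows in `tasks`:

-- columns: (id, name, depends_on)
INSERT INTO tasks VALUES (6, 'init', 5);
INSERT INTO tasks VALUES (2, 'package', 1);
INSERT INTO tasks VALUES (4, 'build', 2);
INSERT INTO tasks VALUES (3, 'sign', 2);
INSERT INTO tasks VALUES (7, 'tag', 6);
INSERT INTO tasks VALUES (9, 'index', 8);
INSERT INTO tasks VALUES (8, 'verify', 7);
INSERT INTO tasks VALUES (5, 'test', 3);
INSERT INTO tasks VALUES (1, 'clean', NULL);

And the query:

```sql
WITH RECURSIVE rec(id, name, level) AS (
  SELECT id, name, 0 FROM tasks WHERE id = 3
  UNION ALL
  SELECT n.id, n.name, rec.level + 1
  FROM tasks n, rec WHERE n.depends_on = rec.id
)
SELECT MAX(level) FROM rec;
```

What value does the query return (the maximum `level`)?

5

Base: id=3 (sign) at level 0.
Iteration 1: rows with depends_on in {3} -> test (id 5, level 1).
Iteration 2: rows with depends_on in {5} -> init (id 6, level 2).
Iteration 3: rows with depends_on in {6} -> tag (id 7, level 3).
Iteration 4: rows with depends_on in {7} -> verify (id 8, level 4).
Iteration 5: rows with depends_on in {8} -> index (id 9, level 5).
Iteration 6: no rows with depends_on in {9}; recursion stops.
level values: 0, 1, 2, 3, 4, 5; the maximum is 5.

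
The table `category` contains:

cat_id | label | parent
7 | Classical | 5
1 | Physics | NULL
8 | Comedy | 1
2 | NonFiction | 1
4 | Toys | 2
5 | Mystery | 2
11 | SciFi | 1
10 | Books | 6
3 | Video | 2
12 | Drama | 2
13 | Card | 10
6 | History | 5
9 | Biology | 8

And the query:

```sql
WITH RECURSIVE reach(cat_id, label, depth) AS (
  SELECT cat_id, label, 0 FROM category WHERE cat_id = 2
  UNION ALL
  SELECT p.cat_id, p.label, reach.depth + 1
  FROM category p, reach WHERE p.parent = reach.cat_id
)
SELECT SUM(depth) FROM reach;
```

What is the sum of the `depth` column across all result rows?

Base: cat_id=2 (NonFiction) at depth 0.
Iteration 1: rows with parent in {2} -> Video (id 3, depth 1), Toys (id 4, depth 1), Mystery (id 5, depth 1), Drama (id 12, depth 1).
Iteration 2: rows with parent in {3,4,5,12} -> History (id 6, depth 2), Classical (id 7, depth 2).
Iteration 3: rows with parent in {6,7} -> Books (id 10, depth 3).
Iteration 4: rows with parent in {10} -> Card (id 13, depth 4).
Iteration 5: no rows with parent in {13}; recursion stops.
SUM(depth) = 0 + 1 + 1 + 1 + 1 + 2 + 2 + 3 + 4 = 15.

15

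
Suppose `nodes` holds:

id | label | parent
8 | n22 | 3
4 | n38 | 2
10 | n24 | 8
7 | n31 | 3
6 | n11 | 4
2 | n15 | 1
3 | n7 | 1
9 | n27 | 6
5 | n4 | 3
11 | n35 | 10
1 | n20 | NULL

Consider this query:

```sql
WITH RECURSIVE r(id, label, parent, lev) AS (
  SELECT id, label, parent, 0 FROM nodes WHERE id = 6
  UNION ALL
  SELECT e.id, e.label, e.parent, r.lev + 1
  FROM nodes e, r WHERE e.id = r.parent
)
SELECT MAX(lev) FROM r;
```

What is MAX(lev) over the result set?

Base: id=6 (n11), parent=4, lev 0.
Iteration 1: join on id=4 -> n38 (id 4, parent=2, lev 1).
Iteration 2: join on id=2 -> n15 (id 2, parent=1, lev 2).
Iteration 3: join on id=1 -> n20 (id 1, parent=NULL, lev 3).
Iteration 4: parent is NULL; no match; recursion stops.
lev values: 0, 1, 2, 3; the maximum is 3.

3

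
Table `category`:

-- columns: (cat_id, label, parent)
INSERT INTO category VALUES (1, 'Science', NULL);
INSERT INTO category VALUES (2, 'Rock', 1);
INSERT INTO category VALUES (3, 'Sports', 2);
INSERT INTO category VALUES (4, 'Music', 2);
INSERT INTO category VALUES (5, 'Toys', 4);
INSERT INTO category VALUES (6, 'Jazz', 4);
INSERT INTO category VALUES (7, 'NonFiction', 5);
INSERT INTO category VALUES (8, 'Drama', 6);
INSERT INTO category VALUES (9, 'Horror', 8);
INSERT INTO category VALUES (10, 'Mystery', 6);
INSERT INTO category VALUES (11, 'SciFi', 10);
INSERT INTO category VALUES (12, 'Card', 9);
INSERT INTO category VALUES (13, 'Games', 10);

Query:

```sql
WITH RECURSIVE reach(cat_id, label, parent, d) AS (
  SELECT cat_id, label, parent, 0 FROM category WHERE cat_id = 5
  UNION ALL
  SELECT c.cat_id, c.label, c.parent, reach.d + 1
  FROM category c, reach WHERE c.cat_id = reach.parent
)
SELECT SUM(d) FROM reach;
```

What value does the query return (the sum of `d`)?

Base: cat_id=5 (Toys), parent=4, d 0.
Iteration 1: join on cat_id=4 -> Music (id 4, parent=2, d 1).
Iteration 2: join on cat_id=2 -> Rock (id 2, parent=1, d 2).
Iteration 3: join on cat_id=1 -> Science (id 1, parent=NULL, d 3).
Iteration 4: parent is NULL; no match; recursion stops.
SUM(d) = 0 + 1 + 2 + 3 = 6.

6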